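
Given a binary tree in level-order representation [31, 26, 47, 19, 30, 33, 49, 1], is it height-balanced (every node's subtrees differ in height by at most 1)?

Tree (level-order array): [31, 26, 47, 19, 30, 33, 49, 1]
Definition: a tree is height-balanced if, at every node, |h(left) - h(right)| <= 1 (empty subtree has height -1).
Bottom-up per-node check:
  node 1: h_left=-1, h_right=-1, diff=0 [OK], height=0
  node 19: h_left=0, h_right=-1, diff=1 [OK], height=1
  node 30: h_left=-1, h_right=-1, diff=0 [OK], height=0
  node 26: h_left=1, h_right=0, diff=1 [OK], height=2
  node 33: h_left=-1, h_right=-1, diff=0 [OK], height=0
  node 49: h_left=-1, h_right=-1, diff=0 [OK], height=0
  node 47: h_left=0, h_right=0, diff=0 [OK], height=1
  node 31: h_left=2, h_right=1, diff=1 [OK], height=3
All nodes satisfy the balance condition.
Result: Balanced


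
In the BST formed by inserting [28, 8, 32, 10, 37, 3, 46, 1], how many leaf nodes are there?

Tree built from: [28, 8, 32, 10, 37, 3, 46, 1]
Tree (level-order array): [28, 8, 32, 3, 10, None, 37, 1, None, None, None, None, 46]
Rule: A leaf has 0 children.
Per-node child counts:
  node 28: 2 child(ren)
  node 8: 2 child(ren)
  node 3: 1 child(ren)
  node 1: 0 child(ren)
  node 10: 0 child(ren)
  node 32: 1 child(ren)
  node 37: 1 child(ren)
  node 46: 0 child(ren)
Matching nodes: [1, 10, 46]
Count of leaf nodes: 3


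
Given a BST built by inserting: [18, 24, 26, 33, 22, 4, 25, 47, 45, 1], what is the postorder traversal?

Tree insertion order: [18, 24, 26, 33, 22, 4, 25, 47, 45, 1]
Tree (level-order array): [18, 4, 24, 1, None, 22, 26, None, None, None, None, 25, 33, None, None, None, 47, 45]
Postorder traversal: [1, 4, 22, 25, 45, 47, 33, 26, 24, 18]


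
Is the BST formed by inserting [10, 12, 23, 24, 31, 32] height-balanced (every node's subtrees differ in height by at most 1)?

Tree (level-order array): [10, None, 12, None, 23, None, 24, None, 31, None, 32]
Definition: a tree is height-balanced if, at every node, |h(left) - h(right)| <= 1 (empty subtree has height -1).
Bottom-up per-node check:
  node 32: h_left=-1, h_right=-1, diff=0 [OK], height=0
  node 31: h_left=-1, h_right=0, diff=1 [OK], height=1
  node 24: h_left=-1, h_right=1, diff=2 [FAIL (|-1-1|=2 > 1)], height=2
  node 23: h_left=-1, h_right=2, diff=3 [FAIL (|-1-2|=3 > 1)], height=3
  node 12: h_left=-1, h_right=3, diff=4 [FAIL (|-1-3|=4 > 1)], height=4
  node 10: h_left=-1, h_right=4, diff=5 [FAIL (|-1-4|=5 > 1)], height=5
Node 24 violates the condition: |-1 - 1| = 2 > 1.
Result: Not balanced


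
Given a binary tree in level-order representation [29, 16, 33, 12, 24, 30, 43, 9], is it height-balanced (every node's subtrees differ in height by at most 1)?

Tree (level-order array): [29, 16, 33, 12, 24, 30, 43, 9]
Definition: a tree is height-balanced if, at every node, |h(left) - h(right)| <= 1 (empty subtree has height -1).
Bottom-up per-node check:
  node 9: h_left=-1, h_right=-1, diff=0 [OK], height=0
  node 12: h_left=0, h_right=-1, diff=1 [OK], height=1
  node 24: h_left=-1, h_right=-1, diff=0 [OK], height=0
  node 16: h_left=1, h_right=0, diff=1 [OK], height=2
  node 30: h_left=-1, h_right=-1, diff=0 [OK], height=0
  node 43: h_left=-1, h_right=-1, diff=0 [OK], height=0
  node 33: h_left=0, h_right=0, diff=0 [OK], height=1
  node 29: h_left=2, h_right=1, diff=1 [OK], height=3
All nodes satisfy the balance condition.
Result: Balanced


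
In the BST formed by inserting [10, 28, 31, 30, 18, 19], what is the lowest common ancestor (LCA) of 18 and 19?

Tree insertion order: [10, 28, 31, 30, 18, 19]
Tree (level-order array): [10, None, 28, 18, 31, None, 19, 30]
In a BST, the LCA of p=18, q=19 is the first node v on the
root-to-leaf path with p <= v <= q (go left if both < v, right if both > v).
Walk from root:
  at 10: both 18 and 19 > 10, go right
  at 28: both 18 and 19 < 28, go left
  at 18: 18 <= 18 <= 19, this is the LCA
LCA = 18


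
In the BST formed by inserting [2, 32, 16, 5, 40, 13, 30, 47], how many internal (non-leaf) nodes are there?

Tree built from: [2, 32, 16, 5, 40, 13, 30, 47]
Tree (level-order array): [2, None, 32, 16, 40, 5, 30, None, 47, None, 13]
Rule: An internal node has at least one child.
Per-node child counts:
  node 2: 1 child(ren)
  node 32: 2 child(ren)
  node 16: 2 child(ren)
  node 5: 1 child(ren)
  node 13: 0 child(ren)
  node 30: 0 child(ren)
  node 40: 1 child(ren)
  node 47: 0 child(ren)
Matching nodes: [2, 32, 16, 5, 40]
Count of internal (non-leaf) nodes: 5


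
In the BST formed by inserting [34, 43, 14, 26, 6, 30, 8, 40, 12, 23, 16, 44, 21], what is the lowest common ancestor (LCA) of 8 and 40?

Tree insertion order: [34, 43, 14, 26, 6, 30, 8, 40, 12, 23, 16, 44, 21]
Tree (level-order array): [34, 14, 43, 6, 26, 40, 44, None, 8, 23, 30, None, None, None, None, None, 12, 16, None, None, None, None, None, None, 21]
In a BST, the LCA of p=8, q=40 is the first node v on the
root-to-leaf path with p <= v <= q (go left if both < v, right if both > v).
Walk from root:
  at 34: 8 <= 34 <= 40, this is the LCA
LCA = 34


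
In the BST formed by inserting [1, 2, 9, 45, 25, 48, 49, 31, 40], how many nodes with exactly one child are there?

Tree built from: [1, 2, 9, 45, 25, 48, 49, 31, 40]
Tree (level-order array): [1, None, 2, None, 9, None, 45, 25, 48, None, 31, None, 49, None, 40]
Rule: These are nodes with exactly 1 non-null child.
Per-node child counts:
  node 1: 1 child(ren)
  node 2: 1 child(ren)
  node 9: 1 child(ren)
  node 45: 2 child(ren)
  node 25: 1 child(ren)
  node 31: 1 child(ren)
  node 40: 0 child(ren)
  node 48: 1 child(ren)
  node 49: 0 child(ren)
Matching nodes: [1, 2, 9, 25, 31, 48]
Count of nodes with exactly one child: 6


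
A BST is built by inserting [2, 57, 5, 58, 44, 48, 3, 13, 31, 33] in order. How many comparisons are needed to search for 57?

Search path for 57: 2 -> 57
Found: True
Comparisons: 2


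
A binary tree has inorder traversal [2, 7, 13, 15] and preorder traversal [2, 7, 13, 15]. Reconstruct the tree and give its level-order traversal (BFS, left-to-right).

Inorder:  [2, 7, 13, 15]
Preorder: [2, 7, 13, 15]
Algorithm: preorder visits root first, so consume preorder in order;
for each root, split the current inorder slice at that value into
left-subtree inorder and right-subtree inorder, then recurse.
Recursive splits:
  root=2; inorder splits into left=[], right=[7, 13, 15]
  root=7; inorder splits into left=[], right=[13, 15]
  root=13; inorder splits into left=[], right=[15]
  root=15; inorder splits into left=[], right=[]
Reconstructed level-order: [2, 7, 13, 15]


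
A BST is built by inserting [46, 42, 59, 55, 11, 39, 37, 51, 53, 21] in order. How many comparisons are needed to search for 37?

Search path for 37: 46 -> 42 -> 11 -> 39 -> 37
Found: True
Comparisons: 5


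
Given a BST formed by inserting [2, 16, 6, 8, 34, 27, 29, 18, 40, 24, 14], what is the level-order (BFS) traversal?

Tree insertion order: [2, 16, 6, 8, 34, 27, 29, 18, 40, 24, 14]
Tree (level-order array): [2, None, 16, 6, 34, None, 8, 27, 40, None, 14, 18, 29, None, None, None, None, None, 24]
BFS from the root, enqueuing left then right child of each popped node:
  queue [2] -> pop 2, enqueue [16], visited so far: [2]
  queue [16] -> pop 16, enqueue [6, 34], visited so far: [2, 16]
  queue [6, 34] -> pop 6, enqueue [8], visited so far: [2, 16, 6]
  queue [34, 8] -> pop 34, enqueue [27, 40], visited so far: [2, 16, 6, 34]
  queue [8, 27, 40] -> pop 8, enqueue [14], visited so far: [2, 16, 6, 34, 8]
  queue [27, 40, 14] -> pop 27, enqueue [18, 29], visited so far: [2, 16, 6, 34, 8, 27]
  queue [40, 14, 18, 29] -> pop 40, enqueue [none], visited so far: [2, 16, 6, 34, 8, 27, 40]
  queue [14, 18, 29] -> pop 14, enqueue [none], visited so far: [2, 16, 6, 34, 8, 27, 40, 14]
  queue [18, 29] -> pop 18, enqueue [24], visited so far: [2, 16, 6, 34, 8, 27, 40, 14, 18]
  queue [29, 24] -> pop 29, enqueue [none], visited so far: [2, 16, 6, 34, 8, 27, 40, 14, 18, 29]
  queue [24] -> pop 24, enqueue [none], visited so far: [2, 16, 6, 34, 8, 27, 40, 14, 18, 29, 24]
Result: [2, 16, 6, 34, 8, 27, 40, 14, 18, 29, 24]


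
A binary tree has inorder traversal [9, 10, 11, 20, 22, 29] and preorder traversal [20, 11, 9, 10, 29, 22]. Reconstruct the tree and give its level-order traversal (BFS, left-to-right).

Inorder:  [9, 10, 11, 20, 22, 29]
Preorder: [20, 11, 9, 10, 29, 22]
Algorithm: preorder visits root first, so consume preorder in order;
for each root, split the current inorder slice at that value into
left-subtree inorder and right-subtree inorder, then recurse.
Recursive splits:
  root=20; inorder splits into left=[9, 10, 11], right=[22, 29]
  root=11; inorder splits into left=[9, 10], right=[]
  root=9; inorder splits into left=[], right=[10]
  root=10; inorder splits into left=[], right=[]
  root=29; inorder splits into left=[22], right=[]
  root=22; inorder splits into left=[], right=[]
Reconstructed level-order: [20, 11, 29, 9, 22, 10]


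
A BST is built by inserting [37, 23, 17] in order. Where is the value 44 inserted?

Starting tree (level order): [37, 23, None, 17]
Insertion path: 37
Result: insert 44 as right child of 37
Final tree (level order): [37, 23, 44, 17]


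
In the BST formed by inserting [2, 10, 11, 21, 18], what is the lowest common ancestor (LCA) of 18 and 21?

Tree insertion order: [2, 10, 11, 21, 18]
Tree (level-order array): [2, None, 10, None, 11, None, 21, 18]
In a BST, the LCA of p=18, q=21 is the first node v on the
root-to-leaf path with p <= v <= q (go left if both < v, right if both > v).
Walk from root:
  at 2: both 18 and 21 > 2, go right
  at 10: both 18 and 21 > 10, go right
  at 11: both 18 and 21 > 11, go right
  at 21: 18 <= 21 <= 21, this is the LCA
LCA = 21


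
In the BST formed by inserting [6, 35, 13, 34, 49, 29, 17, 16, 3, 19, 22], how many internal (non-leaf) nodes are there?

Tree built from: [6, 35, 13, 34, 49, 29, 17, 16, 3, 19, 22]
Tree (level-order array): [6, 3, 35, None, None, 13, 49, None, 34, None, None, 29, None, 17, None, 16, 19, None, None, None, 22]
Rule: An internal node has at least one child.
Per-node child counts:
  node 6: 2 child(ren)
  node 3: 0 child(ren)
  node 35: 2 child(ren)
  node 13: 1 child(ren)
  node 34: 1 child(ren)
  node 29: 1 child(ren)
  node 17: 2 child(ren)
  node 16: 0 child(ren)
  node 19: 1 child(ren)
  node 22: 0 child(ren)
  node 49: 0 child(ren)
Matching nodes: [6, 35, 13, 34, 29, 17, 19]
Count of internal (non-leaf) nodes: 7


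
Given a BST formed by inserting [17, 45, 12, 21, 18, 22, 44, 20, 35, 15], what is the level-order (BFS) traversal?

Tree insertion order: [17, 45, 12, 21, 18, 22, 44, 20, 35, 15]
Tree (level-order array): [17, 12, 45, None, 15, 21, None, None, None, 18, 22, None, 20, None, 44, None, None, 35]
BFS from the root, enqueuing left then right child of each popped node:
  queue [17] -> pop 17, enqueue [12, 45], visited so far: [17]
  queue [12, 45] -> pop 12, enqueue [15], visited so far: [17, 12]
  queue [45, 15] -> pop 45, enqueue [21], visited so far: [17, 12, 45]
  queue [15, 21] -> pop 15, enqueue [none], visited so far: [17, 12, 45, 15]
  queue [21] -> pop 21, enqueue [18, 22], visited so far: [17, 12, 45, 15, 21]
  queue [18, 22] -> pop 18, enqueue [20], visited so far: [17, 12, 45, 15, 21, 18]
  queue [22, 20] -> pop 22, enqueue [44], visited so far: [17, 12, 45, 15, 21, 18, 22]
  queue [20, 44] -> pop 20, enqueue [none], visited so far: [17, 12, 45, 15, 21, 18, 22, 20]
  queue [44] -> pop 44, enqueue [35], visited so far: [17, 12, 45, 15, 21, 18, 22, 20, 44]
  queue [35] -> pop 35, enqueue [none], visited so far: [17, 12, 45, 15, 21, 18, 22, 20, 44, 35]
Result: [17, 12, 45, 15, 21, 18, 22, 20, 44, 35]


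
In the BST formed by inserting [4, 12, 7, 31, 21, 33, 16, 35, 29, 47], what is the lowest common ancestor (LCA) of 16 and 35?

Tree insertion order: [4, 12, 7, 31, 21, 33, 16, 35, 29, 47]
Tree (level-order array): [4, None, 12, 7, 31, None, None, 21, 33, 16, 29, None, 35, None, None, None, None, None, 47]
In a BST, the LCA of p=16, q=35 is the first node v on the
root-to-leaf path with p <= v <= q (go left if both < v, right if both > v).
Walk from root:
  at 4: both 16 and 35 > 4, go right
  at 12: both 16 and 35 > 12, go right
  at 31: 16 <= 31 <= 35, this is the LCA
LCA = 31


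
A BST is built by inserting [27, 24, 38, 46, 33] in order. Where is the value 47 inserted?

Starting tree (level order): [27, 24, 38, None, None, 33, 46]
Insertion path: 27 -> 38 -> 46
Result: insert 47 as right child of 46
Final tree (level order): [27, 24, 38, None, None, 33, 46, None, None, None, 47]


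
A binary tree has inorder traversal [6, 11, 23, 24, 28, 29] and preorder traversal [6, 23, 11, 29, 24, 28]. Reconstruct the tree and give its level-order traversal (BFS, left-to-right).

Inorder:  [6, 11, 23, 24, 28, 29]
Preorder: [6, 23, 11, 29, 24, 28]
Algorithm: preorder visits root first, so consume preorder in order;
for each root, split the current inorder slice at that value into
left-subtree inorder and right-subtree inorder, then recurse.
Recursive splits:
  root=6; inorder splits into left=[], right=[11, 23, 24, 28, 29]
  root=23; inorder splits into left=[11], right=[24, 28, 29]
  root=11; inorder splits into left=[], right=[]
  root=29; inorder splits into left=[24, 28], right=[]
  root=24; inorder splits into left=[], right=[28]
  root=28; inorder splits into left=[], right=[]
Reconstructed level-order: [6, 23, 11, 29, 24, 28]


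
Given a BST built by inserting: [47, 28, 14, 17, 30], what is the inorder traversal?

Tree insertion order: [47, 28, 14, 17, 30]
Tree (level-order array): [47, 28, None, 14, 30, None, 17]
Inorder traversal: [14, 17, 28, 30, 47]


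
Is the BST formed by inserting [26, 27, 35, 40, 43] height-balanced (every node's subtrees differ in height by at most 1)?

Tree (level-order array): [26, None, 27, None, 35, None, 40, None, 43]
Definition: a tree is height-balanced if, at every node, |h(left) - h(right)| <= 1 (empty subtree has height -1).
Bottom-up per-node check:
  node 43: h_left=-1, h_right=-1, diff=0 [OK], height=0
  node 40: h_left=-1, h_right=0, diff=1 [OK], height=1
  node 35: h_left=-1, h_right=1, diff=2 [FAIL (|-1-1|=2 > 1)], height=2
  node 27: h_left=-1, h_right=2, diff=3 [FAIL (|-1-2|=3 > 1)], height=3
  node 26: h_left=-1, h_right=3, diff=4 [FAIL (|-1-3|=4 > 1)], height=4
Node 35 violates the condition: |-1 - 1| = 2 > 1.
Result: Not balanced


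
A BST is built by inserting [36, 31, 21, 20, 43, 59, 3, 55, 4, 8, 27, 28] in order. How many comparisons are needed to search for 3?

Search path for 3: 36 -> 31 -> 21 -> 20 -> 3
Found: True
Comparisons: 5


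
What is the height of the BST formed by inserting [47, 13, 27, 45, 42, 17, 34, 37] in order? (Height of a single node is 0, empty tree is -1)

Insertion order: [47, 13, 27, 45, 42, 17, 34, 37]
Tree (level-order array): [47, 13, None, None, 27, 17, 45, None, None, 42, None, 34, None, None, 37]
Compute height bottom-up (empty subtree = -1):
  height(17) = 1 + max(-1, -1) = 0
  height(37) = 1 + max(-1, -1) = 0
  height(34) = 1 + max(-1, 0) = 1
  height(42) = 1 + max(1, -1) = 2
  height(45) = 1 + max(2, -1) = 3
  height(27) = 1 + max(0, 3) = 4
  height(13) = 1 + max(-1, 4) = 5
  height(47) = 1 + max(5, -1) = 6
Height = 6


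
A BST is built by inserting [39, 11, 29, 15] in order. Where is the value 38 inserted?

Starting tree (level order): [39, 11, None, None, 29, 15]
Insertion path: 39 -> 11 -> 29
Result: insert 38 as right child of 29
Final tree (level order): [39, 11, None, None, 29, 15, 38]


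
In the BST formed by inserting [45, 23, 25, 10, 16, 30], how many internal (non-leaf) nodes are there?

Tree built from: [45, 23, 25, 10, 16, 30]
Tree (level-order array): [45, 23, None, 10, 25, None, 16, None, 30]
Rule: An internal node has at least one child.
Per-node child counts:
  node 45: 1 child(ren)
  node 23: 2 child(ren)
  node 10: 1 child(ren)
  node 16: 0 child(ren)
  node 25: 1 child(ren)
  node 30: 0 child(ren)
Matching nodes: [45, 23, 10, 25]
Count of internal (non-leaf) nodes: 4


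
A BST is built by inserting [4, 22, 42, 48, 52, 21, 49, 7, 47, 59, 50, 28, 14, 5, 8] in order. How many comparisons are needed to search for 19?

Search path for 19: 4 -> 22 -> 21 -> 7 -> 14
Found: False
Comparisons: 5


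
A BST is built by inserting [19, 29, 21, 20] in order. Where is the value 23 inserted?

Starting tree (level order): [19, None, 29, 21, None, 20]
Insertion path: 19 -> 29 -> 21
Result: insert 23 as right child of 21
Final tree (level order): [19, None, 29, 21, None, 20, 23]


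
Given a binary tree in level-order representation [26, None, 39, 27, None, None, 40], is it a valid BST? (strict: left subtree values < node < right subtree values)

Level-order array: [26, None, 39, 27, None, None, 40]
Validate using subtree bounds (lo, hi): at each node, require lo < value < hi,
then recurse left with hi=value and right with lo=value.
Preorder trace (stopping at first violation):
  at node 26 with bounds (-inf, +inf): OK
  at node 39 with bounds (26, +inf): OK
  at node 27 with bounds (26, 39): OK
  at node 40 with bounds (27, 39): VIOLATION
Node 40 violates its bound: not (27 < 40 < 39).
Result: Not a valid BST


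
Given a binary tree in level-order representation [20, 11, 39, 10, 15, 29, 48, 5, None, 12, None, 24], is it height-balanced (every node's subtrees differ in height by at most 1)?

Tree (level-order array): [20, 11, 39, 10, 15, 29, 48, 5, None, 12, None, 24]
Definition: a tree is height-balanced if, at every node, |h(left) - h(right)| <= 1 (empty subtree has height -1).
Bottom-up per-node check:
  node 5: h_left=-1, h_right=-1, diff=0 [OK], height=0
  node 10: h_left=0, h_right=-1, diff=1 [OK], height=1
  node 12: h_left=-1, h_right=-1, diff=0 [OK], height=0
  node 15: h_left=0, h_right=-1, diff=1 [OK], height=1
  node 11: h_left=1, h_right=1, diff=0 [OK], height=2
  node 24: h_left=-1, h_right=-1, diff=0 [OK], height=0
  node 29: h_left=0, h_right=-1, diff=1 [OK], height=1
  node 48: h_left=-1, h_right=-1, diff=0 [OK], height=0
  node 39: h_left=1, h_right=0, diff=1 [OK], height=2
  node 20: h_left=2, h_right=2, diff=0 [OK], height=3
All nodes satisfy the balance condition.
Result: Balanced


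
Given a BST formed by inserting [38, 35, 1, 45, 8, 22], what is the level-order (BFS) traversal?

Tree insertion order: [38, 35, 1, 45, 8, 22]
Tree (level-order array): [38, 35, 45, 1, None, None, None, None, 8, None, 22]
BFS from the root, enqueuing left then right child of each popped node:
  queue [38] -> pop 38, enqueue [35, 45], visited so far: [38]
  queue [35, 45] -> pop 35, enqueue [1], visited so far: [38, 35]
  queue [45, 1] -> pop 45, enqueue [none], visited so far: [38, 35, 45]
  queue [1] -> pop 1, enqueue [8], visited so far: [38, 35, 45, 1]
  queue [8] -> pop 8, enqueue [22], visited so far: [38, 35, 45, 1, 8]
  queue [22] -> pop 22, enqueue [none], visited so far: [38, 35, 45, 1, 8, 22]
Result: [38, 35, 45, 1, 8, 22]


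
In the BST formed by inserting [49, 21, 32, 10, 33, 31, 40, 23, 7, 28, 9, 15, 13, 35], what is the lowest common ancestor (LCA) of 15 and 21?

Tree insertion order: [49, 21, 32, 10, 33, 31, 40, 23, 7, 28, 9, 15, 13, 35]
Tree (level-order array): [49, 21, None, 10, 32, 7, 15, 31, 33, None, 9, 13, None, 23, None, None, 40, None, None, None, None, None, 28, 35]
In a BST, the LCA of p=15, q=21 is the first node v on the
root-to-leaf path with p <= v <= q (go left if both < v, right if both > v).
Walk from root:
  at 49: both 15 and 21 < 49, go left
  at 21: 15 <= 21 <= 21, this is the LCA
LCA = 21


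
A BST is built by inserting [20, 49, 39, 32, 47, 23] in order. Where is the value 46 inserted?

Starting tree (level order): [20, None, 49, 39, None, 32, 47, 23]
Insertion path: 20 -> 49 -> 39 -> 47
Result: insert 46 as left child of 47
Final tree (level order): [20, None, 49, 39, None, 32, 47, 23, None, 46]


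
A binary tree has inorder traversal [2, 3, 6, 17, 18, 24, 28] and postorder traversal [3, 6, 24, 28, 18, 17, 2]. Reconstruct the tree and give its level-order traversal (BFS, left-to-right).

Inorder:   [2, 3, 6, 17, 18, 24, 28]
Postorder: [3, 6, 24, 28, 18, 17, 2]
Algorithm: postorder visits root last, so walk postorder right-to-left;
each value is the root of the current inorder slice — split it at that
value, recurse on the right subtree first, then the left.
Recursive splits:
  root=2; inorder splits into left=[], right=[3, 6, 17, 18, 24, 28]
  root=17; inorder splits into left=[3, 6], right=[18, 24, 28]
  root=18; inorder splits into left=[], right=[24, 28]
  root=28; inorder splits into left=[24], right=[]
  root=24; inorder splits into left=[], right=[]
  root=6; inorder splits into left=[3], right=[]
  root=3; inorder splits into left=[], right=[]
Reconstructed level-order: [2, 17, 6, 18, 3, 28, 24]


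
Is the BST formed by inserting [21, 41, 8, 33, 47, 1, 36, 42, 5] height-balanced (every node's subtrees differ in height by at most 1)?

Tree (level-order array): [21, 8, 41, 1, None, 33, 47, None, 5, None, 36, 42]
Definition: a tree is height-balanced if, at every node, |h(left) - h(right)| <= 1 (empty subtree has height -1).
Bottom-up per-node check:
  node 5: h_left=-1, h_right=-1, diff=0 [OK], height=0
  node 1: h_left=-1, h_right=0, diff=1 [OK], height=1
  node 8: h_left=1, h_right=-1, diff=2 [FAIL (|1--1|=2 > 1)], height=2
  node 36: h_left=-1, h_right=-1, diff=0 [OK], height=0
  node 33: h_left=-1, h_right=0, diff=1 [OK], height=1
  node 42: h_left=-1, h_right=-1, diff=0 [OK], height=0
  node 47: h_left=0, h_right=-1, diff=1 [OK], height=1
  node 41: h_left=1, h_right=1, diff=0 [OK], height=2
  node 21: h_left=2, h_right=2, diff=0 [OK], height=3
Node 8 violates the condition: |1 - -1| = 2 > 1.
Result: Not balanced


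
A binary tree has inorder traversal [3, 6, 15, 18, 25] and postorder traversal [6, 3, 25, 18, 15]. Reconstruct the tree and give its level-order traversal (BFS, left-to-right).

Inorder:   [3, 6, 15, 18, 25]
Postorder: [6, 3, 25, 18, 15]
Algorithm: postorder visits root last, so walk postorder right-to-left;
each value is the root of the current inorder slice — split it at that
value, recurse on the right subtree first, then the left.
Recursive splits:
  root=15; inorder splits into left=[3, 6], right=[18, 25]
  root=18; inorder splits into left=[], right=[25]
  root=25; inorder splits into left=[], right=[]
  root=3; inorder splits into left=[], right=[6]
  root=6; inorder splits into left=[], right=[]
Reconstructed level-order: [15, 3, 18, 6, 25]


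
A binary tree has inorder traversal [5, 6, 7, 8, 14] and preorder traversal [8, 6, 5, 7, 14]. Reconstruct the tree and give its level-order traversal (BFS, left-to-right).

Inorder:  [5, 6, 7, 8, 14]
Preorder: [8, 6, 5, 7, 14]
Algorithm: preorder visits root first, so consume preorder in order;
for each root, split the current inorder slice at that value into
left-subtree inorder and right-subtree inorder, then recurse.
Recursive splits:
  root=8; inorder splits into left=[5, 6, 7], right=[14]
  root=6; inorder splits into left=[5], right=[7]
  root=5; inorder splits into left=[], right=[]
  root=7; inorder splits into left=[], right=[]
  root=14; inorder splits into left=[], right=[]
Reconstructed level-order: [8, 6, 14, 5, 7]


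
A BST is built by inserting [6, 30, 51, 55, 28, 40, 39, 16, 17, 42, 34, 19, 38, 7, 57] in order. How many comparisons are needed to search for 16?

Search path for 16: 6 -> 30 -> 28 -> 16
Found: True
Comparisons: 4


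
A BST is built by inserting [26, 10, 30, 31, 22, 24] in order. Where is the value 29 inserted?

Starting tree (level order): [26, 10, 30, None, 22, None, 31, None, 24]
Insertion path: 26 -> 30
Result: insert 29 as left child of 30
Final tree (level order): [26, 10, 30, None, 22, 29, 31, None, 24]


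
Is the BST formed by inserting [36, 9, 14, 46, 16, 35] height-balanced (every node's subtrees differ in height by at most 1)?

Tree (level-order array): [36, 9, 46, None, 14, None, None, None, 16, None, 35]
Definition: a tree is height-balanced if, at every node, |h(left) - h(right)| <= 1 (empty subtree has height -1).
Bottom-up per-node check:
  node 35: h_left=-1, h_right=-1, diff=0 [OK], height=0
  node 16: h_left=-1, h_right=0, diff=1 [OK], height=1
  node 14: h_left=-1, h_right=1, diff=2 [FAIL (|-1-1|=2 > 1)], height=2
  node 9: h_left=-1, h_right=2, diff=3 [FAIL (|-1-2|=3 > 1)], height=3
  node 46: h_left=-1, h_right=-1, diff=0 [OK], height=0
  node 36: h_left=3, h_right=0, diff=3 [FAIL (|3-0|=3 > 1)], height=4
Node 14 violates the condition: |-1 - 1| = 2 > 1.
Result: Not balanced


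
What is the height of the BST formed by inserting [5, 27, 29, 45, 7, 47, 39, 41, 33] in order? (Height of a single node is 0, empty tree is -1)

Insertion order: [5, 27, 29, 45, 7, 47, 39, 41, 33]
Tree (level-order array): [5, None, 27, 7, 29, None, None, None, 45, 39, 47, 33, 41]
Compute height bottom-up (empty subtree = -1):
  height(7) = 1 + max(-1, -1) = 0
  height(33) = 1 + max(-1, -1) = 0
  height(41) = 1 + max(-1, -1) = 0
  height(39) = 1 + max(0, 0) = 1
  height(47) = 1 + max(-1, -1) = 0
  height(45) = 1 + max(1, 0) = 2
  height(29) = 1 + max(-1, 2) = 3
  height(27) = 1 + max(0, 3) = 4
  height(5) = 1 + max(-1, 4) = 5
Height = 5


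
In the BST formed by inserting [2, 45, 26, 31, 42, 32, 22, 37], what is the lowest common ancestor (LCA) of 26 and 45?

Tree insertion order: [2, 45, 26, 31, 42, 32, 22, 37]
Tree (level-order array): [2, None, 45, 26, None, 22, 31, None, None, None, 42, 32, None, None, 37]
In a BST, the LCA of p=26, q=45 is the first node v on the
root-to-leaf path with p <= v <= q (go left if both < v, right if both > v).
Walk from root:
  at 2: both 26 and 45 > 2, go right
  at 45: 26 <= 45 <= 45, this is the LCA
LCA = 45


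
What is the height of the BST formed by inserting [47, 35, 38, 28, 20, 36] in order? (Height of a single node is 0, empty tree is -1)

Insertion order: [47, 35, 38, 28, 20, 36]
Tree (level-order array): [47, 35, None, 28, 38, 20, None, 36]
Compute height bottom-up (empty subtree = -1):
  height(20) = 1 + max(-1, -1) = 0
  height(28) = 1 + max(0, -1) = 1
  height(36) = 1 + max(-1, -1) = 0
  height(38) = 1 + max(0, -1) = 1
  height(35) = 1 + max(1, 1) = 2
  height(47) = 1 + max(2, -1) = 3
Height = 3


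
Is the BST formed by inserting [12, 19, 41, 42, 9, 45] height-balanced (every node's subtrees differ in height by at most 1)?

Tree (level-order array): [12, 9, 19, None, None, None, 41, None, 42, None, 45]
Definition: a tree is height-balanced if, at every node, |h(left) - h(right)| <= 1 (empty subtree has height -1).
Bottom-up per-node check:
  node 9: h_left=-1, h_right=-1, diff=0 [OK], height=0
  node 45: h_left=-1, h_right=-1, diff=0 [OK], height=0
  node 42: h_left=-1, h_right=0, diff=1 [OK], height=1
  node 41: h_left=-1, h_right=1, diff=2 [FAIL (|-1-1|=2 > 1)], height=2
  node 19: h_left=-1, h_right=2, diff=3 [FAIL (|-1-2|=3 > 1)], height=3
  node 12: h_left=0, h_right=3, diff=3 [FAIL (|0-3|=3 > 1)], height=4
Node 41 violates the condition: |-1 - 1| = 2 > 1.
Result: Not balanced


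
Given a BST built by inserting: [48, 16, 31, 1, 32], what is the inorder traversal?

Tree insertion order: [48, 16, 31, 1, 32]
Tree (level-order array): [48, 16, None, 1, 31, None, None, None, 32]
Inorder traversal: [1, 16, 31, 32, 48]


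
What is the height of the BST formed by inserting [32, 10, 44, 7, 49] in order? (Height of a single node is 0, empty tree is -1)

Insertion order: [32, 10, 44, 7, 49]
Tree (level-order array): [32, 10, 44, 7, None, None, 49]
Compute height bottom-up (empty subtree = -1):
  height(7) = 1 + max(-1, -1) = 0
  height(10) = 1 + max(0, -1) = 1
  height(49) = 1 + max(-1, -1) = 0
  height(44) = 1 + max(-1, 0) = 1
  height(32) = 1 + max(1, 1) = 2
Height = 2


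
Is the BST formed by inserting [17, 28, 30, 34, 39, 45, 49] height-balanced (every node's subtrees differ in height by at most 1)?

Tree (level-order array): [17, None, 28, None, 30, None, 34, None, 39, None, 45, None, 49]
Definition: a tree is height-balanced if, at every node, |h(left) - h(right)| <= 1 (empty subtree has height -1).
Bottom-up per-node check:
  node 49: h_left=-1, h_right=-1, diff=0 [OK], height=0
  node 45: h_left=-1, h_right=0, diff=1 [OK], height=1
  node 39: h_left=-1, h_right=1, diff=2 [FAIL (|-1-1|=2 > 1)], height=2
  node 34: h_left=-1, h_right=2, diff=3 [FAIL (|-1-2|=3 > 1)], height=3
  node 30: h_left=-1, h_right=3, diff=4 [FAIL (|-1-3|=4 > 1)], height=4
  node 28: h_left=-1, h_right=4, diff=5 [FAIL (|-1-4|=5 > 1)], height=5
  node 17: h_left=-1, h_right=5, diff=6 [FAIL (|-1-5|=6 > 1)], height=6
Node 39 violates the condition: |-1 - 1| = 2 > 1.
Result: Not balanced


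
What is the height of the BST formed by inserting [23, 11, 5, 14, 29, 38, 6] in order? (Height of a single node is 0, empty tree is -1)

Insertion order: [23, 11, 5, 14, 29, 38, 6]
Tree (level-order array): [23, 11, 29, 5, 14, None, 38, None, 6]
Compute height bottom-up (empty subtree = -1):
  height(6) = 1 + max(-1, -1) = 0
  height(5) = 1 + max(-1, 0) = 1
  height(14) = 1 + max(-1, -1) = 0
  height(11) = 1 + max(1, 0) = 2
  height(38) = 1 + max(-1, -1) = 0
  height(29) = 1 + max(-1, 0) = 1
  height(23) = 1 + max(2, 1) = 3
Height = 3


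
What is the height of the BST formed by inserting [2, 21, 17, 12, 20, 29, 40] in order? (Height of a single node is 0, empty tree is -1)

Insertion order: [2, 21, 17, 12, 20, 29, 40]
Tree (level-order array): [2, None, 21, 17, 29, 12, 20, None, 40]
Compute height bottom-up (empty subtree = -1):
  height(12) = 1 + max(-1, -1) = 0
  height(20) = 1 + max(-1, -1) = 0
  height(17) = 1 + max(0, 0) = 1
  height(40) = 1 + max(-1, -1) = 0
  height(29) = 1 + max(-1, 0) = 1
  height(21) = 1 + max(1, 1) = 2
  height(2) = 1 + max(-1, 2) = 3
Height = 3


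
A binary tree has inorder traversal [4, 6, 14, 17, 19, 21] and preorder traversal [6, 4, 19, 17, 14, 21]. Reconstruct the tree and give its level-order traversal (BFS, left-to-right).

Inorder:  [4, 6, 14, 17, 19, 21]
Preorder: [6, 4, 19, 17, 14, 21]
Algorithm: preorder visits root first, so consume preorder in order;
for each root, split the current inorder slice at that value into
left-subtree inorder and right-subtree inorder, then recurse.
Recursive splits:
  root=6; inorder splits into left=[4], right=[14, 17, 19, 21]
  root=4; inorder splits into left=[], right=[]
  root=19; inorder splits into left=[14, 17], right=[21]
  root=17; inorder splits into left=[14], right=[]
  root=14; inorder splits into left=[], right=[]
  root=21; inorder splits into left=[], right=[]
Reconstructed level-order: [6, 4, 19, 17, 21, 14]


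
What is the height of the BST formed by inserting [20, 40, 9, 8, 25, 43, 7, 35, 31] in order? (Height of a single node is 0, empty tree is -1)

Insertion order: [20, 40, 9, 8, 25, 43, 7, 35, 31]
Tree (level-order array): [20, 9, 40, 8, None, 25, 43, 7, None, None, 35, None, None, None, None, 31]
Compute height bottom-up (empty subtree = -1):
  height(7) = 1 + max(-1, -1) = 0
  height(8) = 1 + max(0, -1) = 1
  height(9) = 1 + max(1, -1) = 2
  height(31) = 1 + max(-1, -1) = 0
  height(35) = 1 + max(0, -1) = 1
  height(25) = 1 + max(-1, 1) = 2
  height(43) = 1 + max(-1, -1) = 0
  height(40) = 1 + max(2, 0) = 3
  height(20) = 1 + max(2, 3) = 4
Height = 4


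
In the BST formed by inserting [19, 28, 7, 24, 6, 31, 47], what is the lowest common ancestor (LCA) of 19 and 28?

Tree insertion order: [19, 28, 7, 24, 6, 31, 47]
Tree (level-order array): [19, 7, 28, 6, None, 24, 31, None, None, None, None, None, 47]
In a BST, the LCA of p=19, q=28 is the first node v on the
root-to-leaf path with p <= v <= q (go left if both < v, right if both > v).
Walk from root:
  at 19: 19 <= 19 <= 28, this is the LCA
LCA = 19


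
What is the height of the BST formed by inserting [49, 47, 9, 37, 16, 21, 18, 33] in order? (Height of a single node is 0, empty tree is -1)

Insertion order: [49, 47, 9, 37, 16, 21, 18, 33]
Tree (level-order array): [49, 47, None, 9, None, None, 37, 16, None, None, 21, 18, 33]
Compute height bottom-up (empty subtree = -1):
  height(18) = 1 + max(-1, -1) = 0
  height(33) = 1 + max(-1, -1) = 0
  height(21) = 1 + max(0, 0) = 1
  height(16) = 1 + max(-1, 1) = 2
  height(37) = 1 + max(2, -1) = 3
  height(9) = 1 + max(-1, 3) = 4
  height(47) = 1 + max(4, -1) = 5
  height(49) = 1 + max(5, -1) = 6
Height = 6


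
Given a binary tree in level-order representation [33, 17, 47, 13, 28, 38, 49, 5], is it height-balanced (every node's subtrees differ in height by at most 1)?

Tree (level-order array): [33, 17, 47, 13, 28, 38, 49, 5]
Definition: a tree is height-balanced if, at every node, |h(left) - h(right)| <= 1 (empty subtree has height -1).
Bottom-up per-node check:
  node 5: h_left=-1, h_right=-1, diff=0 [OK], height=0
  node 13: h_left=0, h_right=-1, diff=1 [OK], height=1
  node 28: h_left=-1, h_right=-1, diff=0 [OK], height=0
  node 17: h_left=1, h_right=0, diff=1 [OK], height=2
  node 38: h_left=-1, h_right=-1, diff=0 [OK], height=0
  node 49: h_left=-1, h_right=-1, diff=0 [OK], height=0
  node 47: h_left=0, h_right=0, diff=0 [OK], height=1
  node 33: h_left=2, h_right=1, diff=1 [OK], height=3
All nodes satisfy the balance condition.
Result: Balanced


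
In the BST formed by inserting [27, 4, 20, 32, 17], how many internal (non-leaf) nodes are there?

Tree built from: [27, 4, 20, 32, 17]
Tree (level-order array): [27, 4, 32, None, 20, None, None, 17]
Rule: An internal node has at least one child.
Per-node child counts:
  node 27: 2 child(ren)
  node 4: 1 child(ren)
  node 20: 1 child(ren)
  node 17: 0 child(ren)
  node 32: 0 child(ren)
Matching nodes: [27, 4, 20]
Count of internal (non-leaf) nodes: 3


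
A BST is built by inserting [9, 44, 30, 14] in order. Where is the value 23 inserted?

Starting tree (level order): [9, None, 44, 30, None, 14]
Insertion path: 9 -> 44 -> 30 -> 14
Result: insert 23 as right child of 14
Final tree (level order): [9, None, 44, 30, None, 14, None, None, 23]


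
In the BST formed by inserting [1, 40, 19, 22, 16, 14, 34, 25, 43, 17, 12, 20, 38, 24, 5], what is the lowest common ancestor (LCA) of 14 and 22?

Tree insertion order: [1, 40, 19, 22, 16, 14, 34, 25, 43, 17, 12, 20, 38, 24, 5]
Tree (level-order array): [1, None, 40, 19, 43, 16, 22, None, None, 14, 17, 20, 34, 12, None, None, None, None, None, 25, 38, 5, None, 24]
In a BST, the LCA of p=14, q=22 is the first node v on the
root-to-leaf path with p <= v <= q (go left if both < v, right if both > v).
Walk from root:
  at 1: both 14 and 22 > 1, go right
  at 40: both 14 and 22 < 40, go left
  at 19: 14 <= 19 <= 22, this is the LCA
LCA = 19


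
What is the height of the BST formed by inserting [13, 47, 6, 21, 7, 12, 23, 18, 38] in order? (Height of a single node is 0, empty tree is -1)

Insertion order: [13, 47, 6, 21, 7, 12, 23, 18, 38]
Tree (level-order array): [13, 6, 47, None, 7, 21, None, None, 12, 18, 23, None, None, None, None, None, 38]
Compute height bottom-up (empty subtree = -1):
  height(12) = 1 + max(-1, -1) = 0
  height(7) = 1 + max(-1, 0) = 1
  height(6) = 1 + max(-1, 1) = 2
  height(18) = 1 + max(-1, -1) = 0
  height(38) = 1 + max(-1, -1) = 0
  height(23) = 1 + max(-1, 0) = 1
  height(21) = 1 + max(0, 1) = 2
  height(47) = 1 + max(2, -1) = 3
  height(13) = 1 + max(2, 3) = 4
Height = 4


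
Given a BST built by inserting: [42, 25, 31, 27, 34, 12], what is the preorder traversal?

Tree insertion order: [42, 25, 31, 27, 34, 12]
Tree (level-order array): [42, 25, None, 12, 31, None, None, 27, 34]
Preorder traversal: [42, 25, 12, 31, 27, 34]


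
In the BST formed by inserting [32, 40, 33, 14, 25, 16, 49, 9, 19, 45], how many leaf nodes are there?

Tree built from: [32, 40, 33, 14, 25, 16, 49, 9, 19, 45]
Tree (level-order array): [32, 14, 40, 9, 25, 33, 49, None, None, 16, None, None, None, 45, None, None, 19]
Rule: A leaf has 0 children.
Per-node child counts:
  node 32: 2 child(ren)
  node 14: 2 child(ren)
  node 9: 0 child(ren)
  node 25: 1 child(ren)
  node 16: 1 child(ren)
  node 19: 0 child(ren)
  node 40: 2 child(ren)
  node 33: 0 child(ren)
  node 49: 1 child(ren)
  node 45: 0 child(ren)
Matching nodes: [9, 19, 33, 45]
Count of leaf nodes: 4


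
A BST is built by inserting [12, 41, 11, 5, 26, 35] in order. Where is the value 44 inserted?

Starting tree (level order): [12, 11, 41, 5, None, 26, None, None, None, None, 35]
Insertion path: 12 -> 41
Result: insert 44 as right child of 41
Final tree (level order): [12, 11, 41, 5, None, 26, 44, None, None, None, 35]


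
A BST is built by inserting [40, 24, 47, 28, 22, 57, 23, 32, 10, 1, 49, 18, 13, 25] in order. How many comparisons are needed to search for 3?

Search path for 3: 40 -> 24 -> 22 -> 10 -> 1
Found: False
Comparisons: 5


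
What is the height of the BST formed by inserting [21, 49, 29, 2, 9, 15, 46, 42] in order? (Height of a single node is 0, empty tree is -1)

Insertion order: [21, 49, 29, 2, 9, 15, 46, 42]
Tree (level-order array): [21, 2, 49, None, 9, 29, None, None, 15, None, 46, None, None, 42]
Compute height bottom-up (empty subtree = -1):
  height(15) = 1 + max(-1, -1) = 0
  height(9) = 1 + max(-1, 0) = 1
  height(2) = 1 + max(-1, 1) = 2
  height(42) = 1 + max(-1, -1) = 0
  height(46) = 1 + max(0, -1) = 1
  height(29) = 1 + max(-1, 1) = 2
  height(49) = 1 + max(2, -1) = 3
  height(21) = 1 + max(2, 3) = 4
Height = 4


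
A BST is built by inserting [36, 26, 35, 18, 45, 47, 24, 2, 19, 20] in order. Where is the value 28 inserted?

Starting tree (level order): [36, 26, 45, 18, 35, None, 47, 2, 24, None, None, None, None, None, None, 19, None, None, 20]
Insertion path: 36 -> 26 -> 35
Result: insert 28 as left child of 35
Final tree (level order): [36, 26, 45, 18, 35, None, 47, 2, 24, 28, None, None, None, None, None, 19, None, None, None, None, 20]


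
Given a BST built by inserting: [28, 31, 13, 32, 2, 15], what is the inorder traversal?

Tree insertion order: [28, 31, 13, 32, 2, 15]
Tree (level-order array): [28, 13, 31, 2, 15, None, 32]
Inorder traversal: [2, 13, 15, 28, 31, 32]


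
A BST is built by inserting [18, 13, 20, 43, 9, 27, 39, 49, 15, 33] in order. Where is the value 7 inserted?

Starting tree (level order): [18, 13, 20, 9, 15, None, 43, None, None, None, None, 27, 49, None, 39, None, None, 33]
Insertion path: 18 -> 13 -> 9
Result: insert 7 as left child of 9
Final tree (level order): [18, 13, 20, 9, 15, None, 43, 7, None, None, None, 27, 49, None, None, None, 39, None, None, 33]


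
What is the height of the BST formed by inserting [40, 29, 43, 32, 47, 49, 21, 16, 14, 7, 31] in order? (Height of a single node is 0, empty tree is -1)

Insertion order: [40, 29, 43, 32, 47, 49, 21, 16, 14, 7, 31]
Tree (level-order array): [40, 29, 43, 21, 32, None, 47, 16, None, 31, None, None, 49, 14, None, None, None, None, None, 7]
Compute height bottom-up (empty subtree = -1):
  height(7) = 1 + max(-1, -1) = 0
  height(14) = 1 + max(0, -1) = 1
  height(16) = 1 + max(1, -1) = 2
  height(21) = 1 + max(2, -1) = 3
  height(31) = 1 + max(-1, -1) = 0
  height(32) = 1 + max(0, -1) = 1
  height(29) = 1 + max(3, 1) = 4
  height(49) = 1 + max(-1, -1) = 0
  height(47) = 1 + max(-1, 0) = 1
  height(43) = 1 + max(-1, 1) = 2
  height(40) = 1 + max(4, 2) = 5
Height = 5


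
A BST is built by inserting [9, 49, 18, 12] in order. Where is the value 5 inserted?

Starting tree (level order): [9, None, 49, 18, None, 12]
Insertion path: 9
Result: insert 5 as left child of 9
Final tree (level order): [9, 5, 49, None, None, 18, None, 12]


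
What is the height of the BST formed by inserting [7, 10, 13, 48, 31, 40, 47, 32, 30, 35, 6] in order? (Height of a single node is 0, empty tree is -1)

Insertion order: [7, 10, 13, 48, 31, 40, 47, 32, 30, 35, 6]
Tree (level-order array): [7, 6, 10, None, None, None, 13, None, 48, 31, None, 30, 40, None, None, 32, 47, None, 35]
Compute height bottom-up (empty subtree = -1):
  height(6) = 1 + max(-1, -1) = 0
  height(30) = 1 + max(-1, -1) = 0
  height(35) = 1 + max(-1, -1) = 0
  height(32) = 1 + max(-1, 0) = 1
  height(47) = 1 + max(-1, -1) = 0
  height(40) = 1 + max(1, 0) = 2
  height(31) = 1 + max(0, 2) = 3
  height(48) = 1 + max(3, -1) = 4
  height(13) = 1 + max(-1, 4) = 5
  height(10) = 1 + max(-1, 5) = 6
  height(7) = 1 + max(0, 6) = 7
Height = 7
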